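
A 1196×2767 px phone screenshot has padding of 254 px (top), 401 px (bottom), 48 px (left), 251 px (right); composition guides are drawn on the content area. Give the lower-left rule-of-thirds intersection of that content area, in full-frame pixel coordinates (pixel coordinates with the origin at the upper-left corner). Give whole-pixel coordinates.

Content width = 1196 − 48 − 251 = 897 px; content height = 2767 − 254 − 401 = 2112 px.
Lower-left is one-third across and two-thirds down within the content area.
x = 48 + 1 × 897/3 = 48 + 299.00 ≈ 347
y = 254 + 2 × 2112/3 = 254 + 1408.00 ≈ 1662

x = 347 px, y = 1662 px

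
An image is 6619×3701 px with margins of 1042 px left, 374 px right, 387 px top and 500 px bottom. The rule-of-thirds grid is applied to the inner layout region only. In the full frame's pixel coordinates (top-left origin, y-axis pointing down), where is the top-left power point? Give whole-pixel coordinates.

(2776, 1325)

Content width = 6619 − 1042 − 374 = 5203 px; content height = 3701 − 387 − 500 = 2814 px.
Top-left is one-third across and one-third down within the inner layout region.
x = 1042 + 1 × 5203/3 = 1042 + 1734.33 ≈ 2776
y = 387 + 1 × 2814/3 = 387 + 938.00 ≈ 1325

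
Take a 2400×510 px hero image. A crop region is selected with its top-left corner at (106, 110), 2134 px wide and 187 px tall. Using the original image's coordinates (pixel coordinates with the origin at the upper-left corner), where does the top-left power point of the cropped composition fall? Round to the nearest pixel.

x = 817 px, y = 172 px

One third of the crop width 2134 is 711.33 px.
One third of the crop height 187 is 62.33 px.
The top-left point is one-third across and one-third down within the crop:
x = 106 + 1 × 711.33 ≈ 817; y = 110 + 1 × 62.33 ≈ 172.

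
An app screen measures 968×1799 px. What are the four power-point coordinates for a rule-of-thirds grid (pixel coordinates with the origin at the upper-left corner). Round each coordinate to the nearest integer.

(323, 600), (645, 600), (323, 1199), (645, 1199)

One third of 968 is 322.67; one third of 1799 is 599.67.
Vertical third lines at x = 323 and x = 645; horizontal third lines at y = 600 and y = 1199.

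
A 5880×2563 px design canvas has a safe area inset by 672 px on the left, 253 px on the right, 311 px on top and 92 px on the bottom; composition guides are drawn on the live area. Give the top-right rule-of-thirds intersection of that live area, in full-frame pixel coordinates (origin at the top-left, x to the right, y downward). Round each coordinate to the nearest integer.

Content width = 5880 − 672 − 253 = 4955 px; content height = 2563 − 311 − 92 = 2160 px.
Top-right is two-thirds across and one-third down within the live area.
x = 672 + 2 × 4955/3 = 672 + 3303.33 ≈ 3975
y = 311 + 1 × 2160/3 = 311 + 720.00 ≈ 1031

x = 3975 px, y = 1031 px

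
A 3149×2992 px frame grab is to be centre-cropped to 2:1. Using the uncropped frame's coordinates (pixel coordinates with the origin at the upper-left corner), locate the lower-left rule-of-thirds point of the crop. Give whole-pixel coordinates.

x = 1050 px, y = 1758 px

3149/2992 < 2/1, so the 2:1 crop keeps the full width 3149 and trims height to 3149 × 1/2 = 1574.50 px.
Top offset = (2992 − 1574.50)/2 = 708.75 px; left offset = 0.
Lower-left is one-third across and two-thirds down within the crop:
x = 0.00 + 1 × 3149.00/3 ≈ 1050; y = 708.75 + 2 × 1574.50/3 ≈ 1758.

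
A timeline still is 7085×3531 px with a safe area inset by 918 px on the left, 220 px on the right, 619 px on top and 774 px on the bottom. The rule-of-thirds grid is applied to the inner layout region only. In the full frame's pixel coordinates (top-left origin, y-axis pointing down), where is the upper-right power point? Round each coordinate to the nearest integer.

Content width = 7085 − 918 − 220 = 5947 px; content height = 3531 − 619 − 774 = 2138 px.
Upper-right is two-thirds across and one-third down within the inner layout region.
x = 918 + 2 × 5947/3 = 918 + 3964.67 ≈ 4883
y = 619 + 1 × 2138/3 = 619 + 712.67 ≈ 1332

x = 4883 px, y = 1332 px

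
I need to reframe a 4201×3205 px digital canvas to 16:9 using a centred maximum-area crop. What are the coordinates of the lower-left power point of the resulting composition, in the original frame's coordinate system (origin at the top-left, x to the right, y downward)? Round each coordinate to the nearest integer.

4201/3205 < 16/9, so the 16:9 crop keeps the full width 4201 and trims height to 4201 × 9/16 = 2363.06 px.
Top offset = (3205 − 2363.06)/2 = 420.97 px; left offset = 0.
Lower-left is one-third across and two-thirds down within the crop:
x = 0.00 + 1 × 4201.00/3 ≈ 1400; y = 420.97 + 2 × 2363.06/3 ≈ 1996.

(1400, 1996)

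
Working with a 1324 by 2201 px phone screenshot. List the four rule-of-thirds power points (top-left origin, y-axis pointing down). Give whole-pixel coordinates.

(441, 734), (883, 734), (441, 1467), (883, 1467)

One third of 1324 is 441.33; one third of 2201 is 733.67.
Vertical third lines at x = 441 and x = 883; horizontal third lines at y = 734 and y = 1467.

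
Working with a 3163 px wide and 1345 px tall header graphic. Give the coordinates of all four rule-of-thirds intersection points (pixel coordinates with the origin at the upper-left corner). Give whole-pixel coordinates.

One third of 3163 is 1054.33; one third of 1345 is 448.33.
Vertical third lines at x = 1054 and x = 2109; horizontal third lines at y = 448 and y = 897.

(1054, 448), (2109, 448), (1054, 897), (2109, 897)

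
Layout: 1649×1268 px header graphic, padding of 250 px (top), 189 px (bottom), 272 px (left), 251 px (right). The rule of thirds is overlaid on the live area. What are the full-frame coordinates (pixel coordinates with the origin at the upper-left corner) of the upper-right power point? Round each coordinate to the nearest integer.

x = 1023 px, y = 526 px

Content width = 1649 − 272 − 251 = 1126 px; content height = 1268 − 250 − 189 = 829 px.
Upper-right is two-thirds across and one-third down within the live area.
x = 272 + 2 × 1126/3 = 272 + 750.67 ≈ 1023
y = 250 + 1 × 829/3 = 250 + 276.33 ≈ 526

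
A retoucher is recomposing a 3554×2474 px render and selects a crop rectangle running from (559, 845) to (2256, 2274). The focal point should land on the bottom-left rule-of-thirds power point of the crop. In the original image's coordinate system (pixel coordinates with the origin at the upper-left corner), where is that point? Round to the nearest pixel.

(1125, 1798)

Crop width = 2256 − 559 = 1697 px; one third is 565.67 px.
Crop height = 2274 − 845 = 1429 px; one third is 476.33 px.
The bottom-left point is one-third across and two-thirds down within the crop:
x = 559 + 1 × 565.67 ≈ 1125; y = 845 + 2 × 476.33 ≈ 1798.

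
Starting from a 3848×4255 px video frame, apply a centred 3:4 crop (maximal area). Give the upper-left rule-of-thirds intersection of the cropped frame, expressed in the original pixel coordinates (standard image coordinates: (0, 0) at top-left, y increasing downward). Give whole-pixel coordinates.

x = 1392 px, y = 1418 px

3848/4255 > 3/4, so the 3:4 crop keeps the full height 4255 and trims width to 4255 × 3/4 = 3191.25 px.
Left offset = (3848 − 3191.25)/2 = 328.38 px; top offset = 0.
Upper-left is one-third across and one-third down within the crop:
x = 328.38 + 1 × 3191.25/3 ≈ 1392; y = 0.00 + 1 × 4255.00/3 ≈ 1418.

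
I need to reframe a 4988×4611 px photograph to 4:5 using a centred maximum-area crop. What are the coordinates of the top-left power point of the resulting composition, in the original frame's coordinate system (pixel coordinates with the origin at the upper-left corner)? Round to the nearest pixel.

x = 1879 px, y = 1537 px

4988/4611 > 4/5, so the 4:5 crop keeps the full height 4611 and trims width to 4611 × 4/5 = 3688.80 px.
Left offset = (4988 − 3688.80)/2 = 649.60 px; top offset = 0.
Top-left is one-third across and one-third down within the crop:
x = 649.60 + 1 × 3688.80/3 ≈ 1879; y = 0.00 + 1 × 4611.00/3 ≈ 1537.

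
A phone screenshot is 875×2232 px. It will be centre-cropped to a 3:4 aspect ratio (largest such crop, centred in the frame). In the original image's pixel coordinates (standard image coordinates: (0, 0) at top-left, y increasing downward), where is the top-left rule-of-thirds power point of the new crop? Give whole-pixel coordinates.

875/2232 < 3/4, so the 3:4 crop keeps the full width 875 and trims height to 875 × 4/3 = 1166.67 px.
Top offset = (2232 − 1166.67)/2 = 532.67 px; left offset = 0.
Top-left is one-third across and one-third down within the crop:
x = 0.00 + 1 × 875.00/3 ≈ 292; y = 532.67 + 1 × 1166.67/3 ≈ 922.

(292, 922)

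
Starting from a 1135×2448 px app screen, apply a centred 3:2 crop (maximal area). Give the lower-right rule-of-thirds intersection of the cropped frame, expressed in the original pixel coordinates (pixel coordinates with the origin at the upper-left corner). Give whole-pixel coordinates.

1135/2448 < 3/2, so the 3:2 crop keeps the full width 1135 and trims height to 1135 × 2/3 = 756.67 px.
Top offset = (2448 − 756.67)/2 = 845.67 px; left offset = 0.
Lower-right is two-thirds across and two-thirds down within the crop:
x = 0.00 + 2 × 1135.00/3 ≈ 757; y = 845.67 + 2 × 756.67/3 ≈ 1350.

(757, 1350)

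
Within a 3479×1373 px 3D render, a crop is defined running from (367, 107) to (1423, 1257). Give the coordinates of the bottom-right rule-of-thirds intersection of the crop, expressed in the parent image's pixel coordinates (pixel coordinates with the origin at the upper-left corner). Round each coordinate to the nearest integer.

x = 1071 px, y = 874 px

Crop width = 1423 − 367 = 1056 px; one third is 352.00 px.
Crop height = 1257 − 107 = 1150 px; one third is 383.33 px.
The bottom-right point is two-thirds across and two-thirds down within the crop:
x = 367 + 2 × 352.00 ≈ 1071; y = 107 + 2 × 383.33 ≈ 874.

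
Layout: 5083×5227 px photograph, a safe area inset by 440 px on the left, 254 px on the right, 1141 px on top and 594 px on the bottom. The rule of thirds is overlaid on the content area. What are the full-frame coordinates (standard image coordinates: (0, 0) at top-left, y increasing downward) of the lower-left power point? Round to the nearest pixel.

Content width = 5083 − 440 − 254 = 4389 px; content height = 5227 − 1141 − 594 = 3492 px.
Lower-left is one-third across and two-thirds down within the content area.
x = 440 + 1 × 4389/3 = 440 + 1463.00 ≈ 1903
y = 1141 + 2 × 3492/3 = 1141 + 2328.00 ≈ 3469

(1903, 3469)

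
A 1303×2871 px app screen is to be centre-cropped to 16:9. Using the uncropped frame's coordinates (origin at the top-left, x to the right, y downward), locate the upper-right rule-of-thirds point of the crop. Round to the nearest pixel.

1303/2871 < 16/9, so the 16:9 crop keeps the full width 1303 and trims height to 1303 × 9/16 = 732.94 px.
Top offset = (2871 − 732.94)/2 = 1069.03 px; left offset = 0.
Upper-right is two-thirds across and one-third down within the crop:
x = 0.00 + 2 × 1303.00/3 ≈ 869; y = 1069.03 + 1 × 732.94/3 ≈ 1313.

(869, 1313)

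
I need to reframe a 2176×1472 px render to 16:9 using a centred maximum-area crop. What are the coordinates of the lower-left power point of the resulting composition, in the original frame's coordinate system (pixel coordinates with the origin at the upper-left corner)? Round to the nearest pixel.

2176/1472 < 16/9, so the 16:9 crop keeps the full width 2176 and trims height to 2176 × 9/16 = 1224.00 px.
Top offset = (1472 − 1224.00)/2 = 124.00 px; left offset = 0.
Lower-left is one-third across and two-thirds down within the crop:
x = 0.00 + 1 × 2176.00/3 ≈ 725; y = 124.00 + 2 × 1224.00/3 ≈ 940.

x = 725 px, y = 940 px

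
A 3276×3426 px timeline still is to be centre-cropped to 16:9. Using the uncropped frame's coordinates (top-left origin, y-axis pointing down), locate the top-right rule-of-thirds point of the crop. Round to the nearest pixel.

x = 2184 px, y = 1406 px

3276/3426 < 16/9, so the 16:9 crop keeps the full width 3276 and trims height to 3276 × 9/16 = 1842.75 px.
Top offset = (3426 − 1842.75)/2 = 791.62 px; left offset = 0.
Top-right is two-thirds across and one-third down within the crop:
x = 0.00 + 2 × 3276.00/3 ≈ 2184; y = 791.62 + 1 × 1842.75/3 ≈ 1406.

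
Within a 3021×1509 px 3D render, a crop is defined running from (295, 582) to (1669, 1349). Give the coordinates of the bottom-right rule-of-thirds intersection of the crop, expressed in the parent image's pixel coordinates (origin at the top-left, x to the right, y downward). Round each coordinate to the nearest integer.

(1211, 1093)

Crop width = 1669 − 295 = 1374 px; one third is 458.00 px.
Crop height = 1349 − 582 = 767 px; one third is 255.67 px.
The bottom-right point is two-thirds across and two-thirds down within the crop:
x = 295 + 2 × 458.00 ≈ 1211; y = 582 + 2 × 255.67 ≈ 1093.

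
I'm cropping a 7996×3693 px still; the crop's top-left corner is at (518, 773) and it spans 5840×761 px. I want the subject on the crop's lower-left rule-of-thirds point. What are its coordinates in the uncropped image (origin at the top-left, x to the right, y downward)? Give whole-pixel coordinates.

One third of the crop width 5840 is 1946.67 px.
One third of the crop height 761 is 253.67 px.
The lower-left point is one-third across and two-thirds down within the crop:
x = 518 + 1 × 1946.67 ≈ 2465; y = 773 + 2 × 253.67 ≈ 1280.

(2465, 1280)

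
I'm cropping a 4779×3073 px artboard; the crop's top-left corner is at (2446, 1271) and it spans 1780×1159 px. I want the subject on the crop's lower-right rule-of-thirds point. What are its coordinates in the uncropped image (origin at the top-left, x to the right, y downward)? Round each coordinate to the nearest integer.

x = 3633 px, y = 2044 px

One third of the crop width 1780 is 593.33 px.
One third of the crop height 1159 is 386.33 px.
The lower-right point is two-thirds across and two-thirds down within the crop:
x = 2446 + 2 × 593.33 ≈ 3633; y = 1271 + 2 × 386.33 ≈ 2044.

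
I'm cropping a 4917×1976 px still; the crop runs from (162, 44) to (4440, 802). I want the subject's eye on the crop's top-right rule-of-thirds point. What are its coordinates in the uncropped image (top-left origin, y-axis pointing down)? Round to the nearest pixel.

Crop width = 4440 − 162 = 4278 px; one third is 1426.00 px.
Crop height = 802 − 44 = 758 px; one third is 252.67 px.
The top-right point is two-thirds across and one-third down within the crop:
x = 162 + 2 × 1426.00 ≈ 3014; y = 44 + 1 × 252.67 ≈ 297.

(3014, 297)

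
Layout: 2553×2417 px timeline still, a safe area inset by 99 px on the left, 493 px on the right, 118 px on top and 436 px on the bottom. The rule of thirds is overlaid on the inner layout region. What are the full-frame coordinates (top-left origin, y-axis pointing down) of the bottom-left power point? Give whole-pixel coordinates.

(753, 1360)

Content width = 2553 − 99 − 493 = 1961 px; content height = 2417 − 118 − 436 = 1863 px.
Bottom-left is one-third across and two-thirds down within the inner layout region.
x = 99 + 1 × 1961/3 = 99 + 653.67 ≈ 753
y = 118 + 2 × 1863/3 = 118 + 1242.00 ≈ 1360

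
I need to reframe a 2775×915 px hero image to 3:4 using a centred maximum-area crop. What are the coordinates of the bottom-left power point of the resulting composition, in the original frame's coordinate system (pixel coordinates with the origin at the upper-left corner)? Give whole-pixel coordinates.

x = 1273 px, y = 610 px

2775/915 > 3/4, so the 3:4 crop keeps the full height 915 and trims width to 915 × 3/4 = 686.25 px.
Left offset = (2775 − 686.25)/2 = 1044.38 px; top offset = 0.
Bottom-left is one-third across and two-thirds down within the crop:
x = 1044.38 + 1 × 686.25/3 ≈ 1273; y = 0.00 + 2 × 915.00/3 ≈ 610.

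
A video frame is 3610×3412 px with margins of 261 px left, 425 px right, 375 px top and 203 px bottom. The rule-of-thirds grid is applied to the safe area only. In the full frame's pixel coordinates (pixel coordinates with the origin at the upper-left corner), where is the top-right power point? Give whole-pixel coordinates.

(2210, 1320)

Content width = 3610 − 261 − 425 = 2924 px; content height = 3412 − 375 − 203 = 2834 px.
Top-right is two-thirds across and one-third down within the safe area.
x = 261 + 2 × 2924/3 = 261 + 1949.33 ≈ 2210
y = 375 + 1 × 2834/3 = 375 + 944.67 ≈ 1320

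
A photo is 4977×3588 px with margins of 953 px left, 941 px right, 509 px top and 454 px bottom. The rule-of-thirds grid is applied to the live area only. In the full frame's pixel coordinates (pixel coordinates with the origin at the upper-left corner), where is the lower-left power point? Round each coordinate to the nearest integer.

Content width = 4977 − 953 − 941 = 3083 px; content height = 3588 − 509 − 454 = 2625 px.
Lower-left is one-third across and two-thirds down within the live area.
x = 953 + 1 × 3083/3 = 953 + 1027.67 ≈ 1981
y = 509 + 2 × 2625/3 = 509 + 1750.00 ≈ 2259

(1981, 2259)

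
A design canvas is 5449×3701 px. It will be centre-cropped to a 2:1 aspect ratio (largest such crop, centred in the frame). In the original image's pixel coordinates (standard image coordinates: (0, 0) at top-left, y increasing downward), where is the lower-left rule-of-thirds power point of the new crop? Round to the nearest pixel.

x = 1816 px, y = 2305 px

5449/3701 < 2/1, so the 2:1 crop keeps the full width 5449 and trims height to 5449 × 1/2 = 2724.50 px.
Top offset = (3701 − 2724.50)/2 = 488.25 px; left offset = 0.
Lower-left is one-third across and two-thirds down within the crop:
x = 0.00 + 1 × 5449.00/3 ≈ 1816; y = 488.25 + 2 × 2724.50/3 ≈ 2305.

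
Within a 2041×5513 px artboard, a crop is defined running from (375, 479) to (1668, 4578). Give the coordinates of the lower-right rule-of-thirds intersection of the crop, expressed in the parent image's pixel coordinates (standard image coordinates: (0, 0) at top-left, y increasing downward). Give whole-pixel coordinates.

(1237, 3212)

Crop width = 1668 − 375 = 1293 px; one third is 431.00 px.
Crop height = 4578 − 479 = 4099 px; one third is 1366.33 px.
The lower-right point is two-thirds across and two-thirds down within the crop:
x = 375 + 2 × 431.00 ≈ 1237; y = 479 + 2 × 1366.33 ≈ 3212.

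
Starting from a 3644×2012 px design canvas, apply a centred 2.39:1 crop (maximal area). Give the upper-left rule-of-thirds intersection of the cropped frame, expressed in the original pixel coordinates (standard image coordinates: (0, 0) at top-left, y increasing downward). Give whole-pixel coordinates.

3644/2012 < 2.39/1, so the 2.39:1 crop keeps the full width 3644 and trims height to 3644 × 1/2.39 = 1524.69 px.
Top offset = (2012 − 1524.69)/2 = 243.66 px; left offset = 0.
Upper-left is one-third across and one-third down within the crop:
x = 0.00 + 1 × 3644.00/3 ≈ 1215; y = 243.66 + 1 × 1524.69/3 ≈ 752.

x = 1215 px, y = 752 px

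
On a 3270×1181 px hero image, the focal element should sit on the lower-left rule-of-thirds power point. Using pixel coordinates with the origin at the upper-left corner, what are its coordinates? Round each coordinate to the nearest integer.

The lower-left point sits one-third of the way across and two-thirds of the way down.
x = 1 × 3270/3 ≈ 1090; y = 2 × 1181/3 ≈ 787.

(1090, 787)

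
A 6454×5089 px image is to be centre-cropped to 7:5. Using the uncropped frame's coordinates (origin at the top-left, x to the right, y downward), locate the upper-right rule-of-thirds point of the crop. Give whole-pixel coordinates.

6454/5089 < 7/5, so the 7:5 crop keeps the full width 6454 and trims height to 6454 × 5/7 = 4610.00 px.
Top offset = (5089 − 4610.00)/2 = 239.50 px; left offset = 0.
Upper-right is two-thirds across and one-third down within the crop:
x = 0.00 + 2 × 6454.00/3 ≈ 4303; y = 239.50 + 1 × 4610.00/3 ≈ 1776.

x = 4303 px, y = 1776 px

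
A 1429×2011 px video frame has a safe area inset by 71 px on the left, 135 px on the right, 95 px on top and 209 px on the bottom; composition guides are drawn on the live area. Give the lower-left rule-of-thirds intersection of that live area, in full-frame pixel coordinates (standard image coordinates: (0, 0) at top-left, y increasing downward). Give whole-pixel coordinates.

x = 479 px, y = 1233 px

Content width = 1429 − 71 − 135 = 1223 px; content height = 2011 − 95 − 209 = 1707 px.
Lower-left is one-third across and two-thirds down within the live area.
x = 71 + 1 × 1223/3 = 71 + 407.67 ≈ 479
y = 95 + 2 × 1707/3 = 95 + 1138.00 ≈ 1233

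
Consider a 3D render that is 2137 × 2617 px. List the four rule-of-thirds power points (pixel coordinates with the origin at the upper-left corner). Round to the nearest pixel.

One third of 2137 is 712.33; one third of 2617 is 872.33.
Vertical third lines at x = 712 and x = 1425; horizontal third lines at y = 872 and y = 1745.

(712, 872), (1425, 872), (712, 1745), (1425, 1745)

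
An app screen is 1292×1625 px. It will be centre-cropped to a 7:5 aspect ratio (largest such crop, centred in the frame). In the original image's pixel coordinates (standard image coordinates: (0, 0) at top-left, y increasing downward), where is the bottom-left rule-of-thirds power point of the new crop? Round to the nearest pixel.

x = 431 px, y = 966 px

1292/1625 < 7/5, so the 7:5 crop keeps the full width 1292 and trims height to 1292 × 5/7 = 922.86 px.
Top offset = (1625 − 922.86)/2 = 351.07 px; left offset = 0.
Bottom-left is one-third across and two-thirds down within the crop:
x = 0.00 + 1 × 1292.00/3 ≈ 431; y = 351.07 + 2 × 922.86/3 ≈ 966.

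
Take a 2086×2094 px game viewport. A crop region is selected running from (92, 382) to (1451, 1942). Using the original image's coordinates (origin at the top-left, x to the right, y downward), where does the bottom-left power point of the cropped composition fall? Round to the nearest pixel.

(545, 1422)

Crop width = 1451 − 92 = 1359 px; one third is 453.00 px.
Crop height = 1942 − 382 = 1560 px; one third is 520.00 px.
The bottom-left point is one-third across and two-thirds down within the crop:
x = 92 + 1 × 453.00 ≈ 545; y = 382 + 2 × 520.00 ≈ 1422.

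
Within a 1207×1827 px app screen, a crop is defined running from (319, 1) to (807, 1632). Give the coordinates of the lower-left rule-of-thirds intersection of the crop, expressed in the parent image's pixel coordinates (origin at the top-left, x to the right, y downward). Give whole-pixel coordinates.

Crop width = 807 − 319 = 488 px; one third is 162.67 px.
Crop height = 1632 − 1 = 1631 px; one third is 543.67 px.
The lower-left point is one-third across and two-thirds down within the crop:
x = 319 + 1 × 162.67 ≈ 482; y = 1 + 2 × 543.67 ≈ 1088.

x = 482 px, y = 1088 px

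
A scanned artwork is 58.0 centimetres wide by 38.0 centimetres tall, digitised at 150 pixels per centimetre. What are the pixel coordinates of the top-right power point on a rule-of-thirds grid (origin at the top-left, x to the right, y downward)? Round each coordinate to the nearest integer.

(5800, 1900)

In pixels the canvas is 58.0 × 150 = 8700 wide and 38.0 × 150 = 5700 tall.
The top-right point is two-thirds across and one-third down:
x = 2 × 8700/3 ≈ 5800; y = 1 × 5700/3 ≈ 1900.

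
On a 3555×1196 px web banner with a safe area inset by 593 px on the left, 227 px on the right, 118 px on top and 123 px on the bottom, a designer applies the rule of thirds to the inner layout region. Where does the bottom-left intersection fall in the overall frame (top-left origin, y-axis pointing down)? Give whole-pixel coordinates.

x = 1505 px, y = 755 px

Content width = 3555 − 593 − 227 = 2735 px; content height = 1196 − 118 − 123 = 955 px.
Bottom-left is one-third across and two-thirds down within the inner layout region.
x = 593 + 1 × 2735/3 = 593 + 911.67 ≈ 1505
y = 118 + 2 × 955/3 = 118 + 636.67 ≈ 755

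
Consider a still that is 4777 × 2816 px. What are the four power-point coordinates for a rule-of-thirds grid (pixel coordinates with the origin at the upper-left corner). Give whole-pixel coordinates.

One third of 4777 is 1592.33; one third of 2816 is 938.67.
Vertical third lines at x = 1592 and x = 3185; horizontal third lines at y = 939 and y = 1877.

(1592, 939), (3185, 939), (1592, 1877), (3185, 1877)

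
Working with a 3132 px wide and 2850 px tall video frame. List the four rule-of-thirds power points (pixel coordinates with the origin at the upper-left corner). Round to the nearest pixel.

(1044, 950), (2088, 950), (1044, 1900), (2088, 1900)

One third of 3132 is 1044; one third of 2850 is 950.
Vertical third lines at x = 1044 and x = 2088; horizontal third lines at y = 950 and y = 1900.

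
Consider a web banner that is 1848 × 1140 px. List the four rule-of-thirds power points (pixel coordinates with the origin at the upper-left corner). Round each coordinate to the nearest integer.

One third of 1848 is 616; one third of 1140 is 380.
Vertical third lines at x = 616 and x = 1232; horizontal third lines at y = 380 and y = 760.

(616, 380), (1232, 380), (616, 760), (1232, 760)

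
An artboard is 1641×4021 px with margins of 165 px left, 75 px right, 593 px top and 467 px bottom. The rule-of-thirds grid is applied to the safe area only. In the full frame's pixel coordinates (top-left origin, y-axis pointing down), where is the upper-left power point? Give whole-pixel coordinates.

(632, 1580)

Content width = 1641 − 165 − 75 = 1401 px; content height = 4021 − 593 − 467 = 2961 px.
Upper-left is one-third across and one-third down within the safe area.
x = 165 + 1 × 1401/3 = 165 + 467.00 ≈ 632
y = 593 + 1 × 2961/3 = 593 + 987.00 ≈ 1580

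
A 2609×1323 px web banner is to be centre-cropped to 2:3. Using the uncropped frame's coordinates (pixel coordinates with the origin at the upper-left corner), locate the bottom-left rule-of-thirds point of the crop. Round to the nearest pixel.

2609/1323 > 2/3, so the 2:3 crop keeps the full height 1323 and trims width to 1323 × 2/3 = 882.00 px.
Left offset = (2609 − 882.00)/2 = 863.50 px; top offset = 0.
Bottom-left is one-third across and two-thirds down within the crop:
x = 863.50 + 1 × 882.00/3 ≈ 1158; y = 0.00 + 2 × 1323.00/3 ≈ 882.

(1158, 882)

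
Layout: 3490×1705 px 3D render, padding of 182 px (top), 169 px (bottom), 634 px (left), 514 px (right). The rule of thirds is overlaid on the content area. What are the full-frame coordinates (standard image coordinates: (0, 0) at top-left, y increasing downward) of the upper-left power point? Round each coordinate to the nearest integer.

x = 1415 px, y = 633 px

Content width = 3490 − 634 − 514 = 2342 px; content height = 1705 − 182 − 169 = 1354 px.
Upper-left is one-third across and one-third down within the content area.
x = 634 + 1 × 2342/3 = 634 + 780.67 ≈ 1415
y = 182 + 1 × 1354/3 = 182 + 451.33 ≈ 633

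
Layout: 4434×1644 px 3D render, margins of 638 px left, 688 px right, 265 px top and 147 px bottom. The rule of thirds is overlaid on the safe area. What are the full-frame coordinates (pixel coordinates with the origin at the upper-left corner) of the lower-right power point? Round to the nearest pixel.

(2710, 1086)

Content width = 4434 − 638 − 688 = 3108 px; content height = 1644 − 265 − 147 = 1232 px.
Lower-right is two-thirds across and two-thirds down within the safe area.
x = 638 + 2 × 3108/3 = 638 + 2072.00 ≈ 2710
y = 265 + 2 × 1232/3 = 265 + 821.33 ≈ 1086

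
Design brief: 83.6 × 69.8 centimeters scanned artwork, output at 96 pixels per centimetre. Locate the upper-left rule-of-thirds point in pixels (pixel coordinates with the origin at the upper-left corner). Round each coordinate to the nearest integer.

In pixels the canvas is 83.6 × 96 = 8025.6 wide and 69.8 × 96 = 6700.8 tall.
The upper-left point is one-third across and one-third down:
x = 1 × 8025.6/3 ≈ 2675; y = 1 × 6700.8/3 ≈ 2234.

(2675, 2234)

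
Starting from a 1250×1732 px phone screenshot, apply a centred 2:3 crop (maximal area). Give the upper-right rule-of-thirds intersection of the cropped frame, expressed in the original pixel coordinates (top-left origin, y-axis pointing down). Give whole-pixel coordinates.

(817, 577)

1250/1732 > 2/3, so the 2:3 crop keeps the full height 1732 and trims width to 1732 × 2/3 = 1154.67 px.
Left offset = (1250 − 1154.67)/2 = 47.67 px; top offset = 0.
Upper-right is two-thirds across and one-third down within the crop:
x = 47.67 + 2 × 1154.67/3 ≈ 817; y = 0.00 + 1 × 1732.00/3 ≈ 577.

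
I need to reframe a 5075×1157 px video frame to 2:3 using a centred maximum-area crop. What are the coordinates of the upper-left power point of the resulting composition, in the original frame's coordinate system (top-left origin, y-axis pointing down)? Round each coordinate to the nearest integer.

(2409, 386)

5075/1157 > 2/3, so the 2:3 crop keeps the full height 1157 and trims width to 1157 × 2/3 = 771.33 px.
Left offset = (5075 − 771.33)/2 = 2151.83 px; top offset = 0.
Upper-left is one-third across and one-third down within the crop:
x = 2151.83 + 1 × 771.33/3 ≈ 2409; y = 0.00 + 1 × 1157.00/3 ≈ 386.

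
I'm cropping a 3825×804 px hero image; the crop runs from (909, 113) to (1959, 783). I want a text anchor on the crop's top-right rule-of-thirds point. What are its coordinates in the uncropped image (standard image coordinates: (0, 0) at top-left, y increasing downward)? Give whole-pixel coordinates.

Crop width = 1959 − 909 = 1050 px; one third is 350.00 px.
Crop height = 783 − 113 = 670 px; one third is 223.33 px.
The top-right point is two-thirds across and one-third down within the crop:
x = 909 + 2 × 350.00 ≈ 1609; y = 113 + 1 × 223.33 ≈ 336.

x = 1609 px, y = 336 px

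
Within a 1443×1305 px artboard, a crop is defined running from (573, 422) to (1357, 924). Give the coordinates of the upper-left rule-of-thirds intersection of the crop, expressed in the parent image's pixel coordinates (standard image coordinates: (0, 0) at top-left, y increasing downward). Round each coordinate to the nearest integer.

x = 834 px, y = 589 px

Crop width = 1357 − 573 = 784 px; one third is 261.33 px.
Crop height = 924 − 422 = 502 px; one third is 167.33 px.
The upper-left point is one-third across and one-third down within the crop:
x = 573 + 1 × 261.33 ≈ 834; y = 422 + 1 × 167.33 ≈ 589.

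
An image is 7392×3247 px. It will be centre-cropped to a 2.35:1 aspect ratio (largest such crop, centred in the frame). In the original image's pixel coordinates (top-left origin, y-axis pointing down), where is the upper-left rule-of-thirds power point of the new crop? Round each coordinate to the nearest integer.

x = 2464 px, y = 1099 px

7392/3247 < 2.35/1, so the 2.35:1 crop keeps the full width 7392 and trims height to 7392 × 1/2.35 = 3145.53 px.
Top offset = (3247 − 3145.53)/2 = 50.73 px; left offset = 0.
Upper-left is one-third across and one-third down within the crop:
x = 0.00 + 1 × 7392.00/3 ≈ 2464; y = 50.73 + 1 × 3145.53/3 ≈ 1099.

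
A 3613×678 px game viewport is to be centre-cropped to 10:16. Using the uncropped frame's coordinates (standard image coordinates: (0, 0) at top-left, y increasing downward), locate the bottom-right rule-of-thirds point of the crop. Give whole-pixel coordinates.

(1877, 452)

3613/678 > 10/16, so the 10:16 crop keeps the full height 678 and trims width to 678 × 10/16 = 423.75 px.
Left offset = (3613 − 423.75)/2 = 1594.62 px; top offset = 0.
Bottom-right is two-thirds across and two-thirds down within the crop:
x = 1594.62 + 2 × 423.75/3 ≈ 1877; y = 0.00 + 2 × 678.00/3 ≈ 452.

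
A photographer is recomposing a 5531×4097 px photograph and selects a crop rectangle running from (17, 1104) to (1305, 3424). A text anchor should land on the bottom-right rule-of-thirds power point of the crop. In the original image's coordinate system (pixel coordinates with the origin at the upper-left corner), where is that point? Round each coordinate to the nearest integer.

(876, 2651)

Crop width = 1305 − 17 = 1288 px; one third is 429.33 px.
Crop height = 3424 − 1104 = 2320 px; one third is 773.33 px.
The bottom-right point is two-thirds across and two-thirds down within the crop:
x = 17 + 2 × 429.33 ≈ 876; y = 1104 + 2 × 773.33 ≈ 2651.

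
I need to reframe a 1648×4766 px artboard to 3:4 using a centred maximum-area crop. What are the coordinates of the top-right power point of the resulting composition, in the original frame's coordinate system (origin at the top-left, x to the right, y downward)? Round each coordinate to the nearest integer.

(1099, 2017)

1648/4766 < 3/4, so the 3:4 crop keeps the full width 1648 and trims height to 1648 × 4/3 = 2197.33 px.
Top offset = (4766 − 2197.33)/2 = 1284.33 px; left offset = 0.
Top-right is two-thirds across and one-third down within the crop:
x = 0.00 + 2 × 1648.00/3 ≈ 1099; y = 1284.33 + 1 × 2197.33/3 ≈ 2017.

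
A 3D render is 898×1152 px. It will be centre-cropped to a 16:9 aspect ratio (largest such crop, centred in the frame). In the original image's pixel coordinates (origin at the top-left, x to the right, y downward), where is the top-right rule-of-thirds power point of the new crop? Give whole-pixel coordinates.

x = 599 px, y = 492 px

898/1152 < 16/9, so the 16:9 crop keeps the full width 898 and trims height to 898 × 9/16 = 505.12 px.
Top offset = (1152 − 505.12)/2 = 323.44 px; left offset = 0.
Top-right is two-thirds across and one-third down within the crop:
x = 0.00 + 2 × 898.00/3 ≈ 599; y = 323.44 + 1 × 505.12/3 ≈ 492.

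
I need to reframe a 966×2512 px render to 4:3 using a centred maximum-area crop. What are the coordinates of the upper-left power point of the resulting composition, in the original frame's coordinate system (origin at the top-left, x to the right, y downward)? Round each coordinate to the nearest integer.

966/2512 < 4/3, so the 4:3 crop keeps the full width 966 and trims height to 966 × 3/4 = 724.50 px.
Top offset = (2512 − 724.50)/2 = 893.75 px; left offset = 0.
Upper-left is one-third across and one-third down within the crop:
x = 0.00 + 1 × 966.00/3 ≈ 322; y = 893.75 + 1 × 724.50/3 ≈ 1135.

x = 322 px, y = 1135 px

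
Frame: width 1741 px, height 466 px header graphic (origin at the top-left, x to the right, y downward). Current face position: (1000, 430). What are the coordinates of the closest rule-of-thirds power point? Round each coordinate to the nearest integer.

x = 1161 px, y = 311 px

Third lines: x ∈ {580, 1161}, y ∈ {155, 311}.
1000 is closer to x = 1161; 430 is closer to y = 311.
So the nearest intersection is the lower-right power point.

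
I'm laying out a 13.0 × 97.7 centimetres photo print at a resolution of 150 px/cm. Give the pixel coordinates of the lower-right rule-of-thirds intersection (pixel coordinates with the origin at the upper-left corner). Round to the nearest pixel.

(1300, 9770)

In pixels the canvas is 13.0 × 150 = 1950 wide and 97.7 × 150 = 14655 tall.
The lower-right point is two-thirds across and two-thirds down:
x = 2 × 1950/3 ≈ 1300; y = 2 × 14655/3 ≈ 9770.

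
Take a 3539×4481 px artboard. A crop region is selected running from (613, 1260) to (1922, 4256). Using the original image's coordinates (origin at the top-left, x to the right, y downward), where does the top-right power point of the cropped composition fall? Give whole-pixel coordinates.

x = 1486 px, y = 2259 px

Crop width = 1922 − 613 = 1309 px; one third is 436.33 px.
Crop height = 4256 − 1260 = 2996 px; one third is 998.67 px.
The top-right point is two-thirds across and one-third down within the crop:
x = 613 + 2 × 436.33 ≈ 1486; y = 1260 + 1 × 998.67 ≈ 2259.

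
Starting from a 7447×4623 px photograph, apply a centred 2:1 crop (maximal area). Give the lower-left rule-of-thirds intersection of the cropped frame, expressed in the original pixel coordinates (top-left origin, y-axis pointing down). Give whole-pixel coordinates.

x = 2482 px, y = 2932 px

7447/4623 < 2/1, so the 2:1 crop keeps the full width 7447 and trims height to 7447 × 1/2 = 3723.50 px.
Top offset = (4623 − 3723.50)/2 = 449.75 px; left offset = 0.
Lower-left is one-third across and two-thirds down within the crop:
x = 0.00 + 1 × 7447.00/3 ≈ 2482; y = 449.75 + 2 × 3723.50/3 ≈ 2932.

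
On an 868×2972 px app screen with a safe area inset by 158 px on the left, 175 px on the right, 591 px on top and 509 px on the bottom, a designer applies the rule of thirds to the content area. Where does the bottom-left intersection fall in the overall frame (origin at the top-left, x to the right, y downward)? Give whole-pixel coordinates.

(336, 1839)

Content width = 868 − 158 − 175 = 535 px; content height = 2972 − 591 − 509 = 1872 px.
Bottom-left is one-third across and two-thirds down within the content area.
x = 158 + 1 × 535/3 = 158 + 178.33 ≈ 336
y = 591 + 2 × 1872/3 = 591 + 1248.00 ≈ 1839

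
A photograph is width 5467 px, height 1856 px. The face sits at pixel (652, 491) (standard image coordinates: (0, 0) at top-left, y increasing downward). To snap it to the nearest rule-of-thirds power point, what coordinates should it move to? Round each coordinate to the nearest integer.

Third lines: x ∈ {1822, 3645}, y ∈ {619, 1237}.
652 is closer to x = 1822; 491 is closer to y = 619.
So the nearest intersection is the upper-left power point.

x = 1822 px, y = 619 px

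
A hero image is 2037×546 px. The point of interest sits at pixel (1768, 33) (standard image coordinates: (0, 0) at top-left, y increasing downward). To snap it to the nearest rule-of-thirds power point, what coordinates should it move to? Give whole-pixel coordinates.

Third lines: x ∈ {679, 1358}, y ∈ {182, 364}.
1768 is closer to x = 1358; 33 is closer to y = 182.
So the nearest intersection is the upper-right power point.

x = 1358 px, y = 182 px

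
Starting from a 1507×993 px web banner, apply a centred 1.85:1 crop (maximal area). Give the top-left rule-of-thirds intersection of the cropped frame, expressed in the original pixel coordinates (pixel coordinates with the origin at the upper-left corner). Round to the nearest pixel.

x = 502 px, y = 361 px

1507/993 < 1.85/1, so the 1.85:1 crop keeps the full width 1507 and trims height to 1507 × 1/1.85 = 814.59 px.
Top offset = (993 − 814.59)/2 = 89.20 px; left offset = 0.
Top-left is one-third across and one-third down within the crop:
x = 0.00 + 1 × 1507.00/3 ≈ 502; y = 89.20 + 1 × 814.59/3 ≈ 361.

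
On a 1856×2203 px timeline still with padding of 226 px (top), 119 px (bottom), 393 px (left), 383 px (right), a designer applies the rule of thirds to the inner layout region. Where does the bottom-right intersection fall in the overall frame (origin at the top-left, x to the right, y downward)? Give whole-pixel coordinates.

Content width = 1856 − 393 − 383 = 1080 px; content height = 2203 − 226 − 119 = 1858 px.
Bottom-right is two-thirds across and two-thirds down within the inner layout region.
x = 393 + 2 × 1080/3 = 393 + 720.00 ≈ 1113
y = 226 + 2 × 1858/3 = 226 + 1238.67 ≈ 1465

x = 1113 px, y = 1465 px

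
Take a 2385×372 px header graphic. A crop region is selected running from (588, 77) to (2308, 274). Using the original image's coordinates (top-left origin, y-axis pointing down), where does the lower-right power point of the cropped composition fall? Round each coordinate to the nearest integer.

Crop width = 2308 − 588 = 1720 px; one third is 573.33 px.
Crop height = 274 − 77 = 197 px; one third is 65.67 px.
The lower-right point is two-thirds across and two-thirds down within the crop:
x = 588 + 2 × 573.33 ≈ 1735; y = 77 + 2 × 65.67 ≈ 208.

x = 1735 px, y = 208 px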